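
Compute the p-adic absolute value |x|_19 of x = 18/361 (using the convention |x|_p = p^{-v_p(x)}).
|18/361|_19 = 361

Step 1 — compute v_19(x) by factoring powers of 19 out of the numerator and denominator: v_19(18/361) = -2. Step 2 — apply |x|_p = p^{-v_p(x)} = 19^{2} = 361.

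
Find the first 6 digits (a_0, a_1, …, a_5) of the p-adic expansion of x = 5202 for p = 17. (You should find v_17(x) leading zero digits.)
(a_0, …, a_5) = (0, 0, 1, 1, 0, 0)

v_17(5202) = 2, so a_0 = ... = a_1 = 0. Factor out: x = 17^2 · u with u = 18 a unit in ℤ_17. Expand u iteratively via a_{v+i} = u_i mod 17, u_{i+1} = (u_i − a_{v+i})/17:
  u_0 = 18;  a_2 = 1;  u_1 = (u_0 − 1)/17 = 1
  u_1 = 1;  a_3 = 1;  u_2 = (u_1 − 1)/17 = 0
  u_2 = 0;  a_4 = 0;  u_3 = (u_2 − 0)/17 = 0
  u_3 = 0;  a_5 = 0;  u_4 = (u_3 − 0)/17 = 0
Digits: (0, 0, 1, 1, 0, 0).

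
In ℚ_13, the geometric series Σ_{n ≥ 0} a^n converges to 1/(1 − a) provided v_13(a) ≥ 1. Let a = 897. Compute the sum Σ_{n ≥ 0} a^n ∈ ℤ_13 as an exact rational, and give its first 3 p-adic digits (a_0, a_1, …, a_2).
Σ a^n = 1/(1 − a) = -1/896;  first 3 digits = (1, 4, 8)

v_13(a) = 1 ≥ 1, so the series converges in ℤ_13 to 1/(1 − a) = 1/(1 − 897) = -1/896. Expand this rational in ℤ_13: compute digits iteratively via d_i = x_i mod 13, x_{i+1} = (x_i − d_i)/13. The first 3 digits are (1, 4, 8).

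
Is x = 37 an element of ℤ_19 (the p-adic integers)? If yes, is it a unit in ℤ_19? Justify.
x ∈ ℤ_19^× (unit); v_19(x) = 0

ℤ_19 = {x ∈ ℚ_19 : v_19(x) ≥ 0} and ℤ_19^× = {x ∈ ℤ_19 : v_19(x) = 0}. Here v_19(37) = v_19(num) − v_19(den) = 0; compare against these criteria.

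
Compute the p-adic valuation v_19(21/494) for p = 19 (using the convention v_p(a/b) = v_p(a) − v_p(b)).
v_19(21/494) = -1

Factor powers of 19 from the numerator and denominator of the reduced fraction: 21 = 19^0 · 21 and 494 = 19^1 · 26. Apply v_p(a/b) = v_p(a) − v_p(b): v_19(21/494) = 0 − 1 = -1.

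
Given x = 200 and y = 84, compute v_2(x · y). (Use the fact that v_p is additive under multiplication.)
v_2(16800) = 5

v_p(x) = 3 (factor: 200 = 2^3 · 25); v_p(y) = 2 (factor: 84 = 2^2 · 21). Additivity: v_p(xy) = v_p(x) + v_p(y) = 3 + 2 = 5. (Direct check: xy = 16800 = 2^5 · (525).)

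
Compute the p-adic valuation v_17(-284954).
v_17(-284954) = 3

v_17(n) is the largest exponent k such that 17^k divides n. Factor out: -284954 = -17^3 · 58. (Sign doesn't affect v_p.) So v_17(-284954) = 3.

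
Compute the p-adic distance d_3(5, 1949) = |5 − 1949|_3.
d_3(5, 1949) = 1/243

Step 1 — x − y = 5 − 1949 = -1944. Step 2 — v_3(-1944) = 5 (factor: -1944 = −(3^5 · 8); the sign does not affect v_p). Step 3 — |x − y|_3 = 3^{-5} = 1/243.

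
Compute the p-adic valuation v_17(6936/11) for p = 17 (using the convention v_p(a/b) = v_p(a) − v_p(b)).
v_17(6936/11) = 2

Factor powers of 17 from the numerator and denominator of the reduced fraction: 6936 = 17^2 · 24 and 11 = 17^0 · 11. Apply v_p(a/b) = v_p(a) − v_p(b): v_17(6936/11) = 2 − 0 = 2.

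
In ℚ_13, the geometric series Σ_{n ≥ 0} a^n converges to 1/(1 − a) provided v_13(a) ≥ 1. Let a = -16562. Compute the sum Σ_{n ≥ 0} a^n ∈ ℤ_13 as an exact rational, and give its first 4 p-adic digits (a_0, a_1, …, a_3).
Σ a^n = 1/(1 − a) = 1/16563;  first 4 digits = (1, 0, 6, 5)

v_13(a) = 2 ≥ 1, so the series converges in ℤ_13 to 1/(1 − a) = 1/(1 − (-16562)) = 1/16563. Expand this rational in ℤ_13: compute digits iteratively via d_i = x_i mod 13, x_{i+1} = (x_i − d_i)/13. The first 4 digits are (1, 0, 6, 5).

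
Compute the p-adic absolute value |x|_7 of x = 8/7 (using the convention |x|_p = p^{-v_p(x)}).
|8/7|_7 = 7

Step 1 — compute v_7(x) by factoring powers of 7 out of the numerator and denominator: v_7(8/7) = -1. Step 2 — apply |x|_p = p^{-v_p(x)} = 7^{1} = 7.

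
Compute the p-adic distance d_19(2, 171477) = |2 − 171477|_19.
d_19(2, 171477) = 1/6859

Step 1 — x − y = 2 − 171477 = -171475. Step 2 — v_19(-171475) = 3 (factor: -171475 = −(19^3 · 25); the sign does not affect v_p). Step 3 — |x − y|_19 = 19^{-3} = 1/6859.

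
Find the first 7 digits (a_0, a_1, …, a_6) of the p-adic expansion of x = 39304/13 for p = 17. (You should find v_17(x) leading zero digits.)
(a_0, …, a_6) = (0, 0, 0, 15, 7, 10, 2)

v_17(39304/13) = 3, so a_0 = ... = a_2 = 0. Factor out: x = 17^3 · u with u = 8/13 a unit in ℤ_17. Expand u iteratively via a_{v+i} = u_i mod 17, u_{i+1} = (u_i − a_{v+i})/17:
  u_0 = 8/13;  a_3 = 15;  u_1 = (u_0 − 15)/17 = -11/13
  u_1 = -11/13;  a_4 = 7;  u_2 = (u_1 − 7)/17 = -6/13
  u_2 = -6/13;  a_5 = 10;  u_3 = (u_2 − 10)/17 = -8/13
  u_3 = -8/13;  a_6 = 2;  u_4 = (u_3 − 2)/17 = -2/13
Digits: (0, 0, 0, 15, 7, 10, 2).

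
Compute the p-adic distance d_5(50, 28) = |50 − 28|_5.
d_5(50, 28) = 1

Step 1 — x − y = 50 − 28 = 22. Step 2 — v_5(22) = 0 (factor: 22 = (5^0 · 22); the sign does not affect v_p). Step 3 — |x − y|_5 = 5^{0} = 1.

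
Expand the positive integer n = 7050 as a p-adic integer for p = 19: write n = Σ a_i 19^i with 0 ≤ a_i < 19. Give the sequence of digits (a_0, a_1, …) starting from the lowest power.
(a_0, a_1, …) = (1, 10, 0, 1)

Repeated division by 19 gives the digits low-to-high: 7050 = 1 + 10·19^1 + 1·19^3. Digit sequence: (1, 10, 0, 1).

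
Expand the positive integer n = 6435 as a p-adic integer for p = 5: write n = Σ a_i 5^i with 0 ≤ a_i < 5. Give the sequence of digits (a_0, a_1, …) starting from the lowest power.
(a_0, a_1, …) = (0, 2, 2, 1, 0, 2)

Repeated division by 5 gives the digits low-to-high: 6435 = 2·5^1 + 2·5^2 + 1·5^3 + 2·5^5. Digit sequence: (0, 2, 2, 1, 0, 2).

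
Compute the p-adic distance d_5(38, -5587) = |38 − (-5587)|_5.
d_5(38, -5587) = 1/625

Step 1 — x − y = 38 − (-5587) = 5625. Step 2 — v_5(5625) = 4 (factor: 5625 = (5^4 · 9); the sign does not affect v_p). Step 3 — |x − y|_5 = 5^{-4} = 1/625.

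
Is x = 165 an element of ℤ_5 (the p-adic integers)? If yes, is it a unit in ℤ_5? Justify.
x ∈ ℤ_5 but not a unit; v_5(x) = 1 > 0

ℤ_5 = {x ∈ ℚ_5 : v_5(x) ≥ 0} and ℤ_5^× = {x ∈ ℤ_5 : v_5(x) = 0}. Here v_5(165) = v_5(num) − v_5(den) = 1; compare against these criteria.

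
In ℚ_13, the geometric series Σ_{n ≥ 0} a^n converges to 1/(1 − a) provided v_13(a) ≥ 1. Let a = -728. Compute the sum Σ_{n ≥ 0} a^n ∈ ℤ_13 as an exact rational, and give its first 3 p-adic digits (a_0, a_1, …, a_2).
Σ a^n = 1/(1 − a) = 1/729;  first 3 digits = (1, 9, 11)

v_13(a) = 1 ≥ 1, so the series converges in ℤ_13 to 1/(1 − a) = 1/(1 − (-728)) = 1/729. Expand this rational in ℤ_13: compute digits iteratively via d_i = x_i mod 13, x_{i+1} = (x_i − d_i)/13. The first 3 digits are (1, 9, 11).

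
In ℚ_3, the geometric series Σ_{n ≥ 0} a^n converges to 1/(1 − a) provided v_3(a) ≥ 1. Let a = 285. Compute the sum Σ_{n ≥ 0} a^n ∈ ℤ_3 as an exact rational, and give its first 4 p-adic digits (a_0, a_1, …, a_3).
Σ a^n = 1/(1 − a) = -1/284;  first 4 digits = (1, 2, 2, 2)

v_3(a) = 1 ≥ 1, so the series converges in ℤ_3 to 1/(1 − a) = 1/(1 − 285) = -1/284. Expand this rational in ℤ_3: compute digits iteratively via d_i = x_i mod 3, x_{i+1} = (x_i − d_i)/3. The first 4 digits are (1, 2, 2, 2).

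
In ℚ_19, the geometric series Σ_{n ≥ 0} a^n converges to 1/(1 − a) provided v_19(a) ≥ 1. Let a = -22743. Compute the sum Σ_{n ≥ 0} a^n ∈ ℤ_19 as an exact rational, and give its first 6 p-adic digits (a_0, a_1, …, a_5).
Σ a^n = 1/(1 − a) = 1/22744;  first 6 digits = (1, 0, 13, 15, 16, 18)

v_19(a) = 2 ≥ 1, so the series converges in ℤ_19 to 1/(1 − a) = 1/(1 − (-22743)) = 1/22744. Expand this rational in ℤ_19: compute digits iteratively via d_i = x_i mod 19, x_{i+1} = (x_i − d_i)/19. The first 6 digits are (1, 0, 13, 15, 16, 18).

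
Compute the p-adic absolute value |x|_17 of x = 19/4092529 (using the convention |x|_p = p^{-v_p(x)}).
|19/4092529|_17 = 83521

Step 1 — compute v_17(x) by factoring powers of 17 out of the numerator and denominator: v_17(19/4092529) = -4. Step 2 — apply |x|_p = p^{-v_p(x)} = 17^{4} = 83521.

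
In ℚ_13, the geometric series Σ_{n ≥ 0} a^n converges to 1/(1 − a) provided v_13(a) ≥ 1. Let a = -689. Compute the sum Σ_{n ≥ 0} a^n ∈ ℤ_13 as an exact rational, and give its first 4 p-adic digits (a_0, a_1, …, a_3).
Σ a^n = 1/(1 − a) = 1/690;  first 4 digits = (1, 12, 9, 6)

v_13(a) = 1 ≥ 1, so the series converges in ℤ_13 to 1/(1 − a) = 1/(1 − (-689)) = 1/690. Expand this rational in ℤ_13: compute digits iteratively via d_i = x_i mod 13, x_{i+1} = (x_i − d_i)/13. The first 4 digits are (1, 12, 9, 6).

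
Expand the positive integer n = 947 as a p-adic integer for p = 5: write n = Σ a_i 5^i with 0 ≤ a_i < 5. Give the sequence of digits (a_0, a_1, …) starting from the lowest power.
(a_0, a_1, …) = (2, 4, 2, 2, 1)

Repeated division by 5 gives the digits low-to-high: 947 = 2 + 4·5^1 + 2·5^2 + 2·5^3 + 1·5^4. Digit sequence: (2, 4, 2, 2, 1).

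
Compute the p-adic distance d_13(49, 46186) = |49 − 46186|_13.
d_13(49, 46186) = 1/2197

Step 1 — x − y = 49 − 46186 = -46137. Step 2 — v_13(-46137) = 3 (factor: -46137 = −(13^3 · 21); the sign does not affect v_p). Step 3 — |x − y|_13 = 13^{-3} = 1/2197.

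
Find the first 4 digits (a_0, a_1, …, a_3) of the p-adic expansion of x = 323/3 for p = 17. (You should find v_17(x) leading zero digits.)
(a_0, …, a_3) = (0, 12, 11, 5)

v_17(323/3) = 1, so a_0 = ... = a_0 = 0. Factor out: x = 17^1 · u with u = 19/3 a unit in ℤ_17. Expand u iteratively via a_{v+i} = u_i mod 17, u_{i+1} = (u_i − a_{v+i})/17:
  u_0 = 19/3;  a_1 = 12;  u_1 = (u_0 − 12)/17 = -1/3
  u_1 = -1/3;  a_2 = 11;  u_2 = (u_1 − 11)/17 = -2/3
  u_2 = -2/3;  a_3 = 5;  u_3 = (u_2 − 5)/17 = -1/3
Digits: (0, 12, 11, 5).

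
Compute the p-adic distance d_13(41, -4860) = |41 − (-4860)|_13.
d_13(41, -4860) = 1/169

Step 1 — x − y = 41 − (-4860) = 4901. Step 2 — v_13(4901) = 2 (factor: 4901 = (13^2 · 29); the sign does not affect v_p). Step 3 — |x − y|_13 = 13^{-2} = 1/169.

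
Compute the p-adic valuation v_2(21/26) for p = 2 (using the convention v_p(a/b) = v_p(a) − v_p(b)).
v_2(21/26) = -1

Factor powers of 2 from the numerator and denominator of the reduced fraction: 21 = 2^0 · 21 and 26 = 2^1 · 13. Apply v_p(a/b) = v_p(a) − v_p(b): v_2(21/26) = 0 − 1 = -1.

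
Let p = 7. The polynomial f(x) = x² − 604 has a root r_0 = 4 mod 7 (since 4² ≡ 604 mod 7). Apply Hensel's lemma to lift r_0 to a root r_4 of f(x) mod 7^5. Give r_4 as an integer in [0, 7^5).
r_4 = 15684 (mod 16807)

Hensel's recurrence: r_{i+1} = r_i − f(r_i)·(f′(r_i))^{-1} mod 7^{i+2}, with f′(x) = 2x. Iterate:
  r_0 = 4 (mod 7)
  r_1 = 4 (mod 49)
  r_2 = 249 (mod 343)
  r_3 = 1278 (mod 2401)
  r_4 = 15684 (mod 16807)
Final: r_4 = 15684, and one checks f(r_4) ≡ 0 mod 7^5.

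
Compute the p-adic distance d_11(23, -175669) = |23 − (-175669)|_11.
d_11(23, -175669) = 1/14641

Step 1 — x − y = 23 − (-175669) = 175692. Step 2 — v_11(175692) = 4 (factor: 175692 = (11^4 · 12); the sign does not affect v_p). Step 3 — |x − y|_11 = 11^{-4} = 1/14641.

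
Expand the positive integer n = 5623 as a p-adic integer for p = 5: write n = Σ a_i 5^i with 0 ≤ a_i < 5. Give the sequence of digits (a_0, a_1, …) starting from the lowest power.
(a_0, a_1, …) = (3, 4, 4, 4, 3, 1)

Repeated division by 5 gives the digits low-to-high: 5623 = 3 + 4·5^1 + 4·5^2 + 4·5^3 + 3·5^4 + 1·5^5. Digit sequence: (3, 4, 4, 4, 3, 1).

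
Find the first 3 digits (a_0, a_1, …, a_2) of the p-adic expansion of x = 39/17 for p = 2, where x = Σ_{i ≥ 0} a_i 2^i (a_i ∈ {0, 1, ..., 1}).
(a_0, …, a_2) = (1, 1, 1)

v_2(39/17) = 0 (numerator and denominator both coprime to 2), so x ∈ ℤ_2^×. Compute digits iteratively via a_i = x_i mod 2, x_{i+1} = (x_i − a_i)/2, with x_0 = x:
  x_0 = 39/17;  a_0 = 1;  x_1 = (x_0 − 1)/2 = 11/17
  x_1 = 11/17;  a_1 = 1;  x_2 = (x_1 − 1)/2 = -3/17
  x_2 = -3/17;  a_2 = 1;  x_3 = (x_2 − 1)/2 = -10/17
Digits: (1, 1, 1).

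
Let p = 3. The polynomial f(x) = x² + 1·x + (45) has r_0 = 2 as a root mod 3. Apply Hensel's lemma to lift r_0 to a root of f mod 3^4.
r_3 = 44 (mod 81)

Hensel: r_{i+1} = r_i − f(r_i)·(f′(r_i))^{-1} mod 3^{i+2}, f′(x) = 2x + 1. Iterate:
  r_0 = 2 (mod 3)
  r_1 = 8 (mod 9)
  r_2 = 17 (mod 27)
  r_3 = 44 (mod 81)
Final: r = 44 satisfies f(r) ≡ 0 mod 3^4.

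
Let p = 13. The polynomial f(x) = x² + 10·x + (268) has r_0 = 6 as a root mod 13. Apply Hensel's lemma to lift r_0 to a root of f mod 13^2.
r_1 = 97 (mod 169)

Hensel: r_{i+1} = r_i − f(r_i)·(f′(r_i))^{-1} mod 13^{i+2}, f′(x) = 2x + 10. Iterate:
  r_0 = 6 (mod 13)
  r_1 = 97 (mod 169)
Final: r = 97 satisfies f(r) ≡ 0 mod 13^2.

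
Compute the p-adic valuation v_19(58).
v_19(58) = 0

v_19(n) is the largest exponent k such that 19^k divides n. Factor out: 58 = 19^0 · 58. (Sign doesn't affect v_p.) So v_19(58) = 0.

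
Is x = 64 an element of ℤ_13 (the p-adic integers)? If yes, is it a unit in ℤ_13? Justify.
x ∈ ℤ_13^× (unit); v_13(x) = 0

ℤ_13 = {x ∈ ℚ_13 : v_13(x) ≥ 0} and ℤ_13^× = {x ∈ ℤ_13 : v_13(x) = 0}. Here v_13(64) = v_13(num) − v_13(den) = 0; compare against these criteria.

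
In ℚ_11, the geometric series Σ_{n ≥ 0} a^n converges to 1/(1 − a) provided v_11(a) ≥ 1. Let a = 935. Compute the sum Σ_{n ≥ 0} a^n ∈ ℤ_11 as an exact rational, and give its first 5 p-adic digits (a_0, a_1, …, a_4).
Σ a^n = 1/(1 − a) = -1/934;  first 5 digits = (1, 8, 5, 3, 2)

v_11(a) = 1 ≥ 1, so the series converges in ℤ_11 to 1/(1 − a) = 1/(1 − 935) = -1/934. Expand this rational in ℤ_11: compute digits iteratively via d_i = x_i mod 11, x_{i+1} = (x_i − d_i)/11. The first 5 digits are (1, 8, 5, 3, 2).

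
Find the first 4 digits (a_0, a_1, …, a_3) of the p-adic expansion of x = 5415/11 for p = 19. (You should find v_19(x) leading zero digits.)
(a_0, …, a_3) = (0, 0, 10, 3)

v_19(5415/11) = 2, so a_0 = ... = a_1 = 0. Factor out: x = 19^2 · u with u = 15/11 a unit in ℤ_19. Expand u iteratively via a_{v+i} = u_i mod 19, u_{i+1} = (u_i − a_{v+i})/19:
  u_0 = 15/11;  a_2 = 10;  u_1 = (u_0 − 10)/19 = -5/11
  u_1 = -5/11;  a_3 = 3;  u_2 = (u_1 − 3)/19 = -2/11
Digits: (0, 0, 10, 3).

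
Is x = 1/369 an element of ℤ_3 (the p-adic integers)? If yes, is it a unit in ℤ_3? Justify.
x ∉ ℤ_3 (v_3(x) = -2 < 0)

ℤ_3 = {x ∈ ℚ_3 : v_3(x) ≥ 0} and ℤ_3^× = {x ∈ ℤ_3 : v_3(x) = 0}. Here v_3(1/369) = v_3(num) − v_3(den) = -2; compare against these criteria.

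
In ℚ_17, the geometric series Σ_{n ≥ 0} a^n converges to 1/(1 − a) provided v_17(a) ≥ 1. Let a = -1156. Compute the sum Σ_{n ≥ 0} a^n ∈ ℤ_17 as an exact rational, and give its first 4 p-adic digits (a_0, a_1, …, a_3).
Σ a^n = 1/(1 − a) = 1/1157;  first 4 digits = (1, 0, 13, 16)

v_17(a) = 2 ≥ 1, so the series converges in ℤ_17 to 1/(1 − a) = 1/(1 − (-1156)) = 1/1157. Expand this rational in ℤ_17: compute digits iteratively via d_i = x_i mod 17, x_{i+1} = (x_i − d_i)/17. The first 4 digits are (1, 0, 13, 16).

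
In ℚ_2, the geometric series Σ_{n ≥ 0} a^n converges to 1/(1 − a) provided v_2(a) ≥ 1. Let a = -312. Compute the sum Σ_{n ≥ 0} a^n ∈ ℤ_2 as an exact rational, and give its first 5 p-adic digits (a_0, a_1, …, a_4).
Σ a^n = 1/(1 − a) = 1/313;  first 5 digits = (1, 0, 0, 1, 0)

v_2(a) = 3 ≥ 1, so the series converges in ℤ_2 to 1/(1 − a) = 1/(1 − (-312)) = 1/313. Expand this rational in ℤ_2: compute digits iteratively via d_i = x_i mod 2, x_{i+1} = (x_i − d_i)/2. The first 5 digits are (1, 0, 0, 1, 0).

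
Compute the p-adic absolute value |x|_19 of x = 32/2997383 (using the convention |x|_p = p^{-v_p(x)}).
|32/2997383|_19 = 130321

Step 1 — compute v_19(x) by factoring powers of 19 out of the numerator and denominator: v_19(32/2997383) = -4. Step 2 — apply |x|_p = p^{-v_p(x)} = 19^{4} = 130321.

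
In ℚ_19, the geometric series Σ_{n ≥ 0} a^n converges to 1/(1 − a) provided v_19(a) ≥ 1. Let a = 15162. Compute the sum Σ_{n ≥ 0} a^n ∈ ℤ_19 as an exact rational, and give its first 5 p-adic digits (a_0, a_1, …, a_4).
Σ a^n = 1/(1 − a) = -1/15161;  first 5 digits = (1, 0, 4, 2, 16)

v_19(a) = 2 ≥ 1, so the series converges in ℤ_19 to 1/(1 − a) = 1/(1 − 15162) = -1/15161. Expand this rational in ℤ_19: compute digits iteratively via d_i = x_i mod 19, x_{i+1} = (x_i − d_i)/19. The first 5 digits are (1, 0, 4, 2, 16).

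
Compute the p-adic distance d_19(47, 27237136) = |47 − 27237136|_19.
d_19(47, 27237136) = 1/2476099

Step 1 — x − y = 47 − 27237136 = -27237089. Step 2 — v_19(-27237089) = 5 (factor: -27237089 = −(19^5 · 11); the sign does not affect v_p). Step 3 — |x − y|_19 = 19^{-5} = 1/2476099.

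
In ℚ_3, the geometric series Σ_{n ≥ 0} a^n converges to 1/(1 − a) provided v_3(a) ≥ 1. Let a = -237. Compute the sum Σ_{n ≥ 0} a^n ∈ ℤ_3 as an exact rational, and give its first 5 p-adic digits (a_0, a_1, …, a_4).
Σ a^n = 1/(1 − a) = 1/238;  first 5 digits = (1, 2, 1, 0, 1)

v_3(a) = 1 ≥ 1, so the series converges in ℤ_3 to 1/(1 − a) = 1/(1 − (-237)) = 1/238. Expand this rational in ℤ_3: compute digits iteratively via d_i = x_i mod 3, x_{i+1} = (x_i − d_i)/3. The first 5 digits are (1, 2, 1, 0, 1).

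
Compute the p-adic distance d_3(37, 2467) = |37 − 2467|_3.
d_3(37, 2467) = 1/243

Step 1 — x − y = 37 − 2467 = -2430. Step 2 — v_3(-2430) = 5 (factor: -2430 = −(3^5 · 10); the sign does not affect v_p). Step 3 — |x − y|_3 = 3^{-5} = 1/243.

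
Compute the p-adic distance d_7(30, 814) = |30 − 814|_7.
d_7(30, 814) = 1/49

Step 1 — x − y = 30 − 814 = -784. Step 2 — v_7(-784) = 2 (factor: -784 = −(7^2 · 16); the sign does not affect v_p). Step 3 — |x − y|_7 = 7^{-2} = 1/49.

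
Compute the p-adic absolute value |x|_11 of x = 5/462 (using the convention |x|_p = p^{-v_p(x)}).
|5/462|_11 = 11

Step 1 — compute v_11(x) by factoring powers of 11 out of the numerator and denominator: v_11(5/462) = -1. Step 2 — apply |x|_p = p^{-v_p(x)} = 11^{1} = 11.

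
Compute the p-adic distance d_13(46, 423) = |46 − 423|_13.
d_13(46, 423) = 1/13

Step 1 — x − y = 46 − 423 = -377. Step 2 — v_13(-377) = 1 (factor: -377 = −(13^1 · 29); the sign does not affect v_p). Step 3 — |x − y|_13 = 13^{-1} = 1/13.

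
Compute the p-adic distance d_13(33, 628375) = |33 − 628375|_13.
d_13(33, 628375) = 1/28561

Step 1 — x − y = 33 − 628375 = -628342. Step 2 — v_13(-628342) = 4 (factor: -628342 = −(13^4 · 22); the sign does not affect v_p). Step 3 — |x − y|_13 = 13^{-4} = 1/28561.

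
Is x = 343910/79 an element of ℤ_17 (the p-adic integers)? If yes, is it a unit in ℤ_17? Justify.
x ∈ ℤ_17 but not a unit; v_17(x) = 3 > 0

ℤ_17 = {x ∈ ℚ_17 : v_17(x) ≥ 0} and ℤ_17^× = {x ∈ ℤ_17 : v_17(x) = 0}. Here v_17(343910/79) = v_17(num) − v_17(den) = 3; compare against these criteria.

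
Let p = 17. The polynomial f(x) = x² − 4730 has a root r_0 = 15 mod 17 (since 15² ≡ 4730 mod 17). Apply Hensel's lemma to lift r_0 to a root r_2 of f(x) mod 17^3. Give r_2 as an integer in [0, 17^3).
r_2 = 3585 (mod 4913)

Hensel's recurrence: r_{i+1} = r_i − f(r_i)·(f′(r_i))^{-1} mod 17^{i+2}, with f′(x) = 2x. Iterate:
  r_0 = 15 (mod 17)
  r_1 = 117 (mod 289)
  r_2 = 3585 (mod 4913)
Final: r_2 = 3585, and one checks f(r_2) ≡ 0 mod 17^3.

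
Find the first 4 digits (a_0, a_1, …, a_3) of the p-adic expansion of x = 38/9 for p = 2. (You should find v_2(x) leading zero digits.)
(a_0, …, a_3) = (0, 1, 1, 0)

v_2(38/9) = 1, so a_0 = ... = a_0 = 0. Factor out: x = 2^1 · u with u = 19/9 a unit in ℤ_2. Expand u iteratively via a_{v+i} = u_i mod 2, u_{i+1} = (u_i − a_{v+i})/2:
  u_0 = 19/9;  a_1 = 1;  u_1 = (u_0 − 1)/2 = 5/9
  u_1 = 5/9;  a_2 = 1;  u_2 = (u_1 − 1)/2 = -2/9
  u_2 = -2/9;  a_3 = 0;  u_3 = (u_2 − 0)/2 = -1/9
Digits: (0, 1, 1, 0).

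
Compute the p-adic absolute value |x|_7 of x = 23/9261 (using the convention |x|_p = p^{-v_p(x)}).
|23/9261|_7 = 343

Step 1 — compute v_7(x) by factoring powers of 7 out of the numerator and denominator: v_7(23/9261) = -3. Step 2 — apply |x|_p = p^{-v_p(x)} = 7^{3} = 343.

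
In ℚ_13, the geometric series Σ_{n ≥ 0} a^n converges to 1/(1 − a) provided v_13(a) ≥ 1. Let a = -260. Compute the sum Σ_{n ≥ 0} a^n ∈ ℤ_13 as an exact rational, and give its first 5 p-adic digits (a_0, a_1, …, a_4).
Σ a^n = 1/(1 − a) = 1/261;  first 5 digits = (1, 6, 8, 12, 6)

v_13(a) = 1 ≥ 1, so the series converges in ℤ_13 to 1/(1 − a) = 1/(1 − (-260)) = 1/261. Expand this rational in ℤ_13: compute digits iteratively via d_i = x_i mod 13, x_{i+1} = (x_i − d_i)/13. The first 5 digits are (1, 6, 8, 12, 6).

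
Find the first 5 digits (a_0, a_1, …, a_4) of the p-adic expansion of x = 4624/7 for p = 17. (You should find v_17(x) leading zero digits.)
(a_0, …, a_4) = (0, 0, 12, 14, 4)

v_17(4624/7) = 2, so a_0 = ... = a_1 = 0. Factor out: x = 17^2 · u with u = 16/7 a unit in ℤ_17. Expand u iteratively via a_{v+i} = u_i mod 17, u_{i+1} = (u_i − a_{v+i})/17:
  u_0 = 16/7;  a_2 = 12;  u_1 = (u_0 − 12)/17 = -4/7
  u_1 = -4/7;  a_3 = 14;  u_2 = (u_1 − 14)/17 = -6/7
  u_2 = -6/7;  a_4 = 4;  u_3 = (u_2 − 4)/17 = -2/7
Digits: (0, 0, 12, 14, 4).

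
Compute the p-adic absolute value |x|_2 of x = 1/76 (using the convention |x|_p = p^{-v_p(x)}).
|1/76|_2 = 4

Step 1 — compute v_2(x) by factoring powers of 2 out of the numerator and denominator: v_2(1/76) = -2. Step 2 — apply |x|_p = p^{-v_p(x)} = 2^{2} = 4.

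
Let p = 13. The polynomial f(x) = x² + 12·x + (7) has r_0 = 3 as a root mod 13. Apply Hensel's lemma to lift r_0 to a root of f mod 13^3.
r_2 = 1615 (mod 2197)

Hensel: r_{i+1} = r_i − f(r_i)·(f′(r_i))^{-1} mod 13^{i+2}, f′(x) = 2x + 12. Iterate:
  r_0 = 3 (mod 13)
  r_1 = 94 (mod 169)
  r_2 = 1615 (mod 2197)
Final: r = 1615 satisfies f(r) ≡ 0 mod 13^3.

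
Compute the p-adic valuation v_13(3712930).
v_13(3712930) = 5

v_13(n) is the largest exponent k such that 13^k divides n. Factor out: 3712930 = 13^5 · 10. (Sign doesn't affect v_p.) So v_13(3712930) = 5.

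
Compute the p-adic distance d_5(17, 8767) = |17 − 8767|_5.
d_5(17, 8767) = 1/625

Step 1 — x − y = 17 − 8767 = -8750. Step 2 — v_5(-8750) = 4 (factor: -8750 = −(5^4 · 14); the sign does not affect v_p). Step 3 — |x − y|_5 = 5^{-4} = 1/625.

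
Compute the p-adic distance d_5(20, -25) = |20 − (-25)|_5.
d_5(20, -25) = 1/5

Step 1 — x − y = 20 − (-25) = 45. Step 2 — v_5(45) = 1 (factor: 45 = (5^1 · 9); the sign does not affect v_p). Step 3 — |x − y|_5 = 5^{-1} = 1/5.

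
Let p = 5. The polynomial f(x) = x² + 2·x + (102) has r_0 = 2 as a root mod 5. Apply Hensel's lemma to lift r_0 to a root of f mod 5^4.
r_3 = 92 (mod 625)

Hensel: r_{i+1} = r_i − f(r_i)·(f′(r_i))^{-1} mod 5^{i+2}, f′(x) = 2x + 2. Iterate:
  r_0 = 2 (mod 5)
  r_1 = 17 (mod 25)
  r_2 = 92 (mod 125)
  r_3 = 92 (mod 625)
Final: r = 92 satisfies f(r) ≡ 0 mod 5^4.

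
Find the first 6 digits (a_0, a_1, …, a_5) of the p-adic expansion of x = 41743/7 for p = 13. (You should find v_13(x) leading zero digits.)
(a_0, …, a_5) = (0, 0, 0, 12, 3, 9)

v_13(41743/7) = 3, so a_0 = ... = a_2 = 0. Factor out: x = 13^3 · u with u = 19/7 a unit in ℤ_13. Expand u iteratively via a_{v+i} = u_i mod 13, u_{i+1} = (u_i − a_{v+i})/13:
  u_0 = 19/7;  a_3 = 12;  u_1 = (u_0 − 12)/13 = -5/7
  u_1 = -5/7;  a_4 = 3;  u_2 = (u_1 − 3)/13 = -2/7
  u_2 = -2/7;  a_5 = 9;  u_3 = (u_2 − 9)/13 = -5/7
Digits: (0, 0, 0, 12, 3, 9).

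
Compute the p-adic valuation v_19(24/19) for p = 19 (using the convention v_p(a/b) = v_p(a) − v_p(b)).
v_19(24/19) = -1

Factor powers of 19 from the numerator and denominator of the reduced fraction: 24 = 19^0 · 24 and 19 = 19^1 · 1. Apply v_p(a/b) = v_p(a) − v_p(b): v_19(24/19) = 0 − 1 = -1.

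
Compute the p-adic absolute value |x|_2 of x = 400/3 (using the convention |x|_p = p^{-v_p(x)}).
|400/3|_2 = 1/16

Step 1 — compute v_2(x) by factoring powers of 2 out of the numerator and denominator: v_2(400/3) = 4. Step 2 — apply |x|_p = p^{-v_p(x)} = 2^{-4} = 1/16.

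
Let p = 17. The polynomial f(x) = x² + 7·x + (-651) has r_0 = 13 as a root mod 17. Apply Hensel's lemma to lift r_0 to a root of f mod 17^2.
r_1 = 200 (mod 289)

Hensel: r_{i+1} = r_i − f(r_i)·(f′(r_i))^{-1} mod 17^{i+2}, f′(x) = 2x + 7. Iterate:
  r_0 = 13 (mod 17)
  r_1 = 200 (mod 289)
Final: r = 200 satisfies f(r) ≡ 0 mod 17^2.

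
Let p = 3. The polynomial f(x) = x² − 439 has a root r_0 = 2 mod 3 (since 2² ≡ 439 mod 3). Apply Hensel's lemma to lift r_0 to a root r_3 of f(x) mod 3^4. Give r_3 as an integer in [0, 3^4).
r_3 = 14 (mod 81)

Hensel's recurrence: r_{i+1} = r_i − f(r_i)·(f′(r_i))^{-1} mod 3^{i+2}, with f′(x) = 2x. Iterate:
  r_0 = 2 (mod 3)
  r_1 = 5 (mod 9)
  r_2 = 14 (mod 27)
  r_3 = 14 (mod 81)
Final: r_3 = 14, and one checks f(r_3) ≡ 0 mod 3^4.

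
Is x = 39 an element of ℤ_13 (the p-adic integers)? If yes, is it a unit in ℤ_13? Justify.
x ∈ ℤ_13 but not a unit; v_13(x) = 1 > 0

ℤ_13 = {x ∈ ℚ_13 : v_13(x) ≥ 0} and ℤ_13^× = {x ∈ ℤ_13 : v_13(x) = 0}. Here v_13(39) = v_13(num) − v_13(den) = 1; compare against these criteria.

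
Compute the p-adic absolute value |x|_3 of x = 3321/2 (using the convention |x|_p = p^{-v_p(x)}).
|3321/2|_3 = 1/81

Step 1 — compute v_3(x) by factoring powers of 3 out of the numerator and denominator: v_3(3321/2) = 4. Step 2 — apply |x|_p = p^{-v_p(x)} = 3^{-4} = 1/81.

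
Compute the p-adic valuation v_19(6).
v_19(6) = 0

v_19(n) is the largest exponent k such that 19^k divides n. Factor out: 6 = 19^0 · 6. (Sign doesn't affect v_p.) So v_19(6) = 0.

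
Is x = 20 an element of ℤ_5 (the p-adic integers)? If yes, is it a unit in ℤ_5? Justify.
x ∈ ℤ_5 but not a unit; v_5(x) = 1 > 0

ℤ_5 = {x ∈ ℚ_5 : v_5(x) ≥ 0} and ℤ_5^× = {x ∈ ℤ_5 : v_5(x) = 0}. Here v_5(20) = v_5(num) − v_5(den) = 1; compare against these criteria.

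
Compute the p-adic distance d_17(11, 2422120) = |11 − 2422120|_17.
d_17(11, 2422120) = 1/83521

Step 1 — x − y = 11 − 2422120 = -2422109. Step 2 — v_17(-2422109) = 4 (factor: -2422109 = −(17^4 · 29); the sign does not affect v_p). Step 3 — |x − y|_17 = 17^{-4} = 1/83521.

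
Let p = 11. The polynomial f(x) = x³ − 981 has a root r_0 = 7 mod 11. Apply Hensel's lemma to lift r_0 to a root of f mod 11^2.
r_1 = 106 (mod 121)

Hensel: r_{i+1} = r_i − f(r_i)/f′(r_i) mod 11^{i+2}, where f′(x) = 3x². Iterate:
  r_0 = 7 (mod 11)
  r_1 = 106 (mod 121)
Final: r = 106 with f(r) ≡ 0 mod 11^2.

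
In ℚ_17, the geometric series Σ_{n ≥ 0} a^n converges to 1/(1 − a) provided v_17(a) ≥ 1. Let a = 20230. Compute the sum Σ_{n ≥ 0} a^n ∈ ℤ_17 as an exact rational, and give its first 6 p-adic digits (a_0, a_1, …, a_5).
Σ a^n = 1/(1 − a) = -1/20229;  first 6 digits = (1, 0, 2, 4, 4, 16)

v_17(a) = 2 ≥ 1, so the series converges in ℤ_17 to 1/(1 − a) = 1/(1 − 20230) = -1/20229. Expand this rational in ℤ_17: compute digits iteratively via d_i = x_i mod 17, x_{i+1} = (x_i − d_i)/17. The first 6 digits are (1, 0, 2, 4, 4, 16).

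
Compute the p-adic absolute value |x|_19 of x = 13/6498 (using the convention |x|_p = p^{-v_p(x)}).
|13/6498|_19 = 361

Step 1 — compute v_19(x) by factoring powers of 19 out of the numerator and denominator: v_19(13/6498) = -2. Step 2 — apply |x|_p = p^{-v_p(x)} = 19^{2} = 361.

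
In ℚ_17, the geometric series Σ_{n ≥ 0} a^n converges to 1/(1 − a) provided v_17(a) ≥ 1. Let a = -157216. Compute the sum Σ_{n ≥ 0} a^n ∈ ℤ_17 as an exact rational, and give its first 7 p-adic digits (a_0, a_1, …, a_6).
Σ a^n = 1/(1 − a) = 1/157217;  first 7 digits = (1, 0, 0, 2, 15, 16, 3)

v_17(a) = 3 ≥ 1, so the series converges in ℤ_17 to 1/(1 − a) = 1/(1 − (-157216)) = 1/157217. Expand this rational in ℤ_17: compute digits iteratively via d_i = x_i mod 17, x_{i+1} = (x_i − d_i)/17. The first 7 digits are (1, 0, 0, 2, 15, 16, 3).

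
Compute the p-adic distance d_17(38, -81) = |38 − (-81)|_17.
d_17(38, -81) = 1/17

Step 1 — x − y = 38 − (-81) = 119. Step 2 — v_17(119) = 1 (factor: 119 = (17^1 · 7); the sign does not affect v_p). Step 3 — |x − y|_17 = 17^{-1} = 1/17.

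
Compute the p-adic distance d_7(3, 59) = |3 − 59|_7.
d_7(3, 59) = 1/7

Step 1 — x − y = 3 − 59 = -56. Step 2 — v_7(-56) = 1 (factor: -56 = −(7^1 · 8); the sign does not affect v_p). Step 3 — |x − y|_7 = 7^{-1} = 1/7.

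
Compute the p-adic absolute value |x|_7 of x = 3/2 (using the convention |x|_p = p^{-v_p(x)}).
|3/2|_7 = 1

Step 1 — compute v_7(x) by factoring powers of 7 out of the numerator and denominator: v_7(3/2) = 0. Step 2 — apply |x|_p = p^{-v_p(x)} = 7^{0} = 1.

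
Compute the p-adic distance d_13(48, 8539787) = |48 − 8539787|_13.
d_13(48, 8539787) = 1/371293

Step 1 — x − y = 48 − 8539787 = -8539739. Step 2 — v_13(-8539739) = 5 (factor: -8539739 = −(13^5 · 23); the sign does not affect v_p). Step 3 — |x − y|_13 = 13^{-5} = 1/371293.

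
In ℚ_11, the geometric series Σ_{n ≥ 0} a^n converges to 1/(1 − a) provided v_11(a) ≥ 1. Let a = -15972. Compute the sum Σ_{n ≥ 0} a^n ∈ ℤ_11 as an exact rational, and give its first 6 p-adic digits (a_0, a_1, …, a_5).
Σ a^n = 1/(1 − a) = 1/15973;  first 6 digits = (1, 0, 0, 10, 9, 10)

v_11(a) = 3 ≥ 1, so the series converges in ℤ_11 to 1/(1 − a) = 1/(1 − (-15972)) = 1/15973. Expand this rational in ℤ_11: compute digits iteratively via d_i = x_i mod 11, x_{i+1} = (x_i − d_i)/11. The first 6 digits are (1, 0, 0, 10, 9, 10).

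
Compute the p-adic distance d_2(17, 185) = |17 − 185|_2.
d_2(17, 185) = 1/8

Step 1 — x − y = 17 − 185 = -168. Step 2 — v_2(-168) = 3 (factor: -168 = −(2^3 · 21); the sign does not affect v_p). Step 3 — |x − y|_2 = 2^{-3} = 1/8.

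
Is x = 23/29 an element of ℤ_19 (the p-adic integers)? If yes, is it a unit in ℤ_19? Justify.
x ∈ ℤ_19^× (unit); v_19(x) = 0

ℤ_19 = {x ∈ ℚ_19 : v_19(x) ≥ 0} and ℤ_19^× = {x ∈ ℤ_19 : v_19(x) = 0}. Here v_19(23/29) = v_19(num) − v_19(den) = 0; compare against these criteria.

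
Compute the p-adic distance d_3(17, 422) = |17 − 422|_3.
d_3(17, 422) = 1/81

Step 1 — x − y = 17 − 422 = -405. Step 2 — v_3(-405) = 4 (factor: -405 = −(3^4 · 5); the sign does not affect v_p). Step 3 — |x − y|_3 = 3^{-4} = 1/81.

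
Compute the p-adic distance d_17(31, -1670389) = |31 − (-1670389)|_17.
d_17(31, -1670389) = 1/83521

Step 1 — x − y = 31 − (-1670389) = 1670420. Step 2 — v_17(1670420) = 4 (factor: 1670420 = (17^4 · 20); the sign does not affect v_p). Step 3 — |x − y|_17 = 17^{-4} = 1/83521.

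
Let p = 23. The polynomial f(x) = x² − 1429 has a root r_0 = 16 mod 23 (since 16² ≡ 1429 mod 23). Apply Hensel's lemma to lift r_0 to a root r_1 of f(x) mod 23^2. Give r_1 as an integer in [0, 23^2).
r_1 = 499 (mod 529)

Hensel's recurrence: r_{i+1} = r_i − f(r_i)·(f′(r_i))^{-1} mod 23^{i+2}, with f′(x) = 2x. Iterate:
  r_0 = 16 (mod 23)
  r_1 = 499 (mod 529)
Final: r_1 = 499, and one checks f(r_1) ≡ 0 mod 23^2.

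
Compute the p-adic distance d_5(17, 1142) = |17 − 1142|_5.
d_5(17, 1142) = 1/125

Step 1 — x − y = 17 − 1142 = -1125. Step 2 — v_5(-1125) = 3 (factor: -1125 = −(5^3 · 9); the sign does not affect v_p). Step 3 — |x − y|_5 = 5^{-3} = 1/125.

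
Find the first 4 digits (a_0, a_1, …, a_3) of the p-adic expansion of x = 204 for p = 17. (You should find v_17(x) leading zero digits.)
(a_0, …, a_3) = (0, 12, 0, 0)

v_17(204) = 1, so a_0 = ... = a_0 = 0. Factor out: x = 17^1 · u with u = 12 a unit in ℤ_17. Expand u iteratively via a_{v+i} = u_i mod 17, u_{i+1} = (u_i − a_{v+i})/17:
  u_0 = 12;  a_1 = 12;  u_1 = (u_0 − 12)/17 = 0
  u_1 = 0;  a_2 = 0;  u_2 = (u_1 − 0)/17 = 0
  u_2 = 0;  a_3 = 0;  u_3 = (u_2 − 0)/17 = 0
Digits: (0, 12, 0, 0).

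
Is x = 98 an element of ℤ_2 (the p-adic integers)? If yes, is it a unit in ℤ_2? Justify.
x ∈ ℤ_2 but not a unit; v_2(x) = 1 > 0

ℤ_2 = {x ∈ ℚ_2 : v_2(x) ≥ 0} and ℤ_2^× = {x ∈ ℤ_2 : v_2(x) = 0}. Here v_2(98) = v_2(num) − v_2(den) = 1; compare against these criteria.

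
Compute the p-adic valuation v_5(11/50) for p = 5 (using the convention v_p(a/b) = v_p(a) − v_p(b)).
v_5(11/50) = -2

Factor powers of 5 from the numerator and denominator of the reduced fraction: 11 = 5^0 · 11 and 50 = 5^2 · 2. Apply v_p(a/b) = v_p(a) − v_p(b): v_5(11/50) = 0 − 2 = -2.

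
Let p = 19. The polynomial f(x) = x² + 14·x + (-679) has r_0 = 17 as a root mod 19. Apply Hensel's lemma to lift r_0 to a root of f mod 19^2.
r_1 = 321 (mod 361)

Hensel: r_{i+1} = r_i − f(r_i)·(f′(r_i))^{-1} mod 19^{i+2}, f′(x) = 2x + 14. Iterate:
  r_0 = 17 (mod 19)
  r_1 = 321 (mod 361)
Final: r = 321 satisfies f(r) ≡ 0 mod 19^2.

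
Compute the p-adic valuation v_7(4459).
v_7(4459) = 3

v_7(n) is the largest exponent k such that 7^k divides n. Factor out: 4459 = 7^3 · 13. (Sign doesn't affect v_p.) So v_7(4459) = 3.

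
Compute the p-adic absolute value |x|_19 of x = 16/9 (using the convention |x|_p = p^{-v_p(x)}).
|16/9|_19 = 1

Step 1 — compute v_19(x) by factoring powers of 19 out of the numerator and denominator: v_19(16/9) = 0. Step 2 — apply |x|_p = p^{-v_p(x)} = 19^{0} = 1.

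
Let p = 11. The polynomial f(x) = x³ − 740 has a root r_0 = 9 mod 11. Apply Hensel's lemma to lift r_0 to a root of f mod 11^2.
r_1 = 20 (mod 121)

Hensel: r_{i+1} = r_i − f(r_i)/f′(r_i) mod 11^{i+2}, where f′(x) = 3x². Iterate:
  r_0 = 9 (mod 11)
  r_1 = 20 (mod 121)
Final: r = 20 with f(r) ≡ 0 mod 11^2.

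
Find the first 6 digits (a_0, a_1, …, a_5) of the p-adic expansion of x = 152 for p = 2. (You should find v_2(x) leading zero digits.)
(a_0, …, a_5) = (0, 0, 0, 1, 1, 0)

v_2(152) = 3, so a_0 = ... = a_2 = 0. Factor out: x = 2^3 · u with u = 19 a unit in ℤ_2. Expand u iteratively via a_{v+i} = u_i mod 2, u_{i+1} = (u_i − a_{v+i})/2:
  u_0 = 19;  a_3 = 1;  u_1 = (u_0 − 1)/2 = 9
  u_1 = 9;  a_4 = 1;  u_2 = (u_1 − 1)/2 = 4
  u_2 = 4;  a_5 = 0;  u_3 = (u_2 − 0)/2 = 2
Digits: (0, 0, 0, 1, 1, 0).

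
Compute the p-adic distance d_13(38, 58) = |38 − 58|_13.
d_13(38, 58) = 1

Step 1 — x − y = 38 − 58 = -20. Step 2 — v_13(-20) = 0 (factor: -20 = −(13^0 · 20); the sign does not affect v_p). Step 3 — |x − y|_13 = 13^{0} = 1.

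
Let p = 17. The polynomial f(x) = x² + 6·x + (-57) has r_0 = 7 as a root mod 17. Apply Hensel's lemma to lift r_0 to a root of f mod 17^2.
r_1 = 92 (mod 289)

Hensel: r_{i+1} = r_i − f(r_i)·(f′(r_i))^{-1} mod 17^{i+2}, f′(x) = 2x + 6. Iterate:
  r_0 = 7 (mod 17)
  r_1 = 92 (mod 289)
Final: r = 92 satisfies f(r) ≡ 0 mod 17^2.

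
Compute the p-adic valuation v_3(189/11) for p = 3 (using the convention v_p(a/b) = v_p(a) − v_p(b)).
v_3(189/11) = 3

Factor powers of 3 from the numerator and denominator of the reduced fraction: 189 = 3^3 · 7 and 11 = 3^0 · 11. Apply v_p(a/b) = v_p(a) − v_p(b): v_3(189/11) = 3 − 0 = 3.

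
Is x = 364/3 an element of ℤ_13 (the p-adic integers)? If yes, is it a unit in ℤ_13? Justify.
x ∈ ℤ_13 but not a unit; v_13(x) = 1 > 0

ℤ_13 = {x ∈ ℚ_13 : v_13(x) ≥ 0} and ℤ_13^× = {x ∈ ℤ_13 : v_13(x) = 0}. Here v_13(364/3) = v_13(num) − v_13(den) = 1; compare against these criteria.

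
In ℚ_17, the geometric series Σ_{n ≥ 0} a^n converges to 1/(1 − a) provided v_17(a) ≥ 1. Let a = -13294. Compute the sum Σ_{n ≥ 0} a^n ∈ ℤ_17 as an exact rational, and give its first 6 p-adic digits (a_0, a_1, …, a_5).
Σ a^n = 1/(1 − a) = 1/13295;  first 6 digits = (1, 0, 5, 14, 7, 5)

v_17(a) = 2 ≥ 1, so the series converges in ℤ_17 to 1/(1 − a) = 1/(1 − (-13294)) = 1/13295. Expand this rational in ℤ_17: compute digits iteratively via d_i = x_i mod 17, x_{i+1} = (x_i − d_i)/17. The first 6 digits are (1, 0, 5, 14, 7, 5).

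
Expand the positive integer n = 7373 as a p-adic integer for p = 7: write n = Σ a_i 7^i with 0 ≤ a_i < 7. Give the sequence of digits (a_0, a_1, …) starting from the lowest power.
(a_0, a_1, …) = (2, 3, 3, 0, 3)

Repeated division by 7 gives the digits low-to-high: 7373 = 2 + 3·7^1 + 3·7^2 + 3·7^4. Digit sequence: (2, 3, 3, 0, 3).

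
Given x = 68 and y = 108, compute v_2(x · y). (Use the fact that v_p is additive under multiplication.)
v_2(7344) = 4

v_p(x) = 2 (factor: 68 = 2^2 · 17); v_p(y) = 2 (factor: 108 = 2^2 · 27). Additivity: v_p(xy) = v_p(x) + v_p(y) = 2 + 2 = 4. (Direct check: xy = 7344 = 2^4 · (459).)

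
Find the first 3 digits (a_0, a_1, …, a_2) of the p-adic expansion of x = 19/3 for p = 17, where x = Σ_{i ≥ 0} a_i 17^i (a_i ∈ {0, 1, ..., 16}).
(a_0, …, a_2) = (12, 11, 5)

v_17(19/3) = 0 (numerator and denominator both coprime to 17), so x ∈ ℤ_17^×. Compute digits iteratively via a_i = x_i mod 17, x_{i+1} = (x_i − a_i)/17, with x_0 = x:
  x_0 = 19/3;  a_0 = 12;  x_1 = (x_0 − 12)/17 = -1/3
  x_1 = -1/3;  a_1 = 11;  x_2 = (x_1 − 11)/17 = -2/3
  x_2 = -2/3;  a_2 = 5;  x_3 = (x_2 − 5)/17 = -1/3
Digits: (12, 11, 5).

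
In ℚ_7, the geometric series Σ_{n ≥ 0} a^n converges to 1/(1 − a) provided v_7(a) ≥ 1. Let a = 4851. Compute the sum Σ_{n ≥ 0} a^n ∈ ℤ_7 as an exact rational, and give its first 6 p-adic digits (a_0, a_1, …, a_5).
Σ a^n = 1/(1 − a) = -1/4850;  first 6 digits = (1, 0, 1, 0, 3, 0)

v_7(a) = 2 ≥ 1, so the series converges in ℤ_7 to 1/(1 − a) = 1/(1 − 4851) = -1/4850. Expand this rational in ℤ_7: compute digits iteratively via d_i = x_i mod 7, x_{i+1} = (x_i − d_i)/7. The first 6 digits are (1, 0, 1, 0, 3, 0).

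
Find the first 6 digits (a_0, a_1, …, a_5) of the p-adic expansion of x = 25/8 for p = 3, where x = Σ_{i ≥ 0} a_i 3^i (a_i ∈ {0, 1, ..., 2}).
(a_0, …, a_5) = (2, 0, 2, 2, 1, 2)

v_3(25/8) = 0 (numerator and denominator both coprime to 3), so x ∈ ℤ_3^×. Compute digits iteratively via a_i = x_i mod 3, x_{i+1} = (x_i − a_i)/3, with x_0 = x:
  x_0 = 25/8;  a_0 = 2;  x_1 = (x_0 − 2)/3 = 3/8
  x_1 = 3/8;  a_1 = 0;  x_2 = (x_1 − 0)/3 = 1/8
  x_2 = 1/8;  a_2 = 2;  x_3 = (x_2 − 2)/3 = -5/8
  x_3 = -5/8;  a_3 = 2;  x_4 = (x_3 − 2)/3 = -7/8
  x_4 = -7/8;  a_4 = 1;  x_5 = (x_4 − 1)/3 = -5/8
  x_5 = -5/8;  a_5 = 2;  x_6 = (x_5 − 2)/3 = -7/8
Digits: (2, 0, 2, 2, 1, 2).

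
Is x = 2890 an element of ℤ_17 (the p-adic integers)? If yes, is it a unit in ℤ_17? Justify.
x ∈ ℤ_17 but not a unit; v_17(x) = 2 > 0

ℤ_17 = {x ∈ ℚ_17 : v_17(x) ≥ 0} and ℤ_17^× = {x ∈ ℤ_17 : v_17(x) = 0}. Here v_17(2890) = v_17(num) − v_17(den) = 2; compare against these criteria.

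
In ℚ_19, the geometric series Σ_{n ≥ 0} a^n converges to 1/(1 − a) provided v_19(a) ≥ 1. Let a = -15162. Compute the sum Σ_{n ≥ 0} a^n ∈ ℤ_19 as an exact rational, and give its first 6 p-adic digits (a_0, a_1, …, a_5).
Σ a^n = 1/(1 − a) = 1/15163;  first 6 digits = (1, 0, 15, 16, 15, 16)

v_19(a) = 2 ≥ 1, so the series converges in ℤ_19 to 1/(1 − a) = 1/(1 − (-15162)) = 1/15163. Expand this rational in ℤ_19: compute digits iteratively via d_i = x_i mod 19, x_{i+1} = (x_i − d_i)/19. The first 6 digits are (1, 0, 15, 16, 15, 16).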